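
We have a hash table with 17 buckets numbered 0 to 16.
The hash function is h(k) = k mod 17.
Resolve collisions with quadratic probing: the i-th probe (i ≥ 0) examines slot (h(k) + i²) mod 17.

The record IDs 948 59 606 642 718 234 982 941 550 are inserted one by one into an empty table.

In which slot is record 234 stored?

Insert 948: h=13, slot 13 empty => index 13.
Insert 59: h=8, slot 8 empty => index 8.
Insert 606: h=11, slot 11 empty => index 11.
Insert 642: h=13, slot 13 occupied => index 14.
Insert 718: h=4, slot 4 empty => index 4.
Insert 234: h=13, slots 13,14 occupied => index 0.
Insert 982: h=13, slots 13,14,0 occupied => index 5.
Insert 941: h=6, slot 6 empty => index 6.
Insert 550: h=6, slot 6 occupied => index 7.
Table: [234, _, _, _, 718, 982, 941, 550, 59, _, _, 606, _, 948, 642, _, _]

0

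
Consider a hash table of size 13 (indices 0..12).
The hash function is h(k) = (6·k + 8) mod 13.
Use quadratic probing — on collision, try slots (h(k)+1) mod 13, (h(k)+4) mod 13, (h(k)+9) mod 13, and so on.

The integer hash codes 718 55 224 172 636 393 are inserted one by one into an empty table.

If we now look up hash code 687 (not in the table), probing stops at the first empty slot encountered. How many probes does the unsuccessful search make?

Insert 718: h=0, slot 0 empty -> index 0.
Insert 55: h=0, slot 0 occupied -> index 1.
Insert 224: h=0, slots 0,1 occupied -> index 4.
Insert 172: h=0, slots 0,1,4 occupied -> index 9.
Insert 636: h=2, slot 2 empty -> index 2.
Insert 393: h=0, slots 0,1,4,9 occupied -> index 3.
Table: [718, 55, 636, 393, 224, ., ., ., ., 172, ., ., .]
Lookup 687: h=9, probe 9,10 → slot 10 empty, not found.

2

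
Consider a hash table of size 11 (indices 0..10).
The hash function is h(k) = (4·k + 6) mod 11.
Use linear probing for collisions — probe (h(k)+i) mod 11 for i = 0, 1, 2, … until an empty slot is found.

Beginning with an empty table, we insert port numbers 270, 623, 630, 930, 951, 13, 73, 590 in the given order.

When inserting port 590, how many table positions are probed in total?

270: h=8 → slot 8
623: h=1 → slot 1
630: h=7 → slot 7
930: h=8, probe 8,9 → slot 9
951: h=4 → slot 4
13: h=3 → slot 3
73: h=1, probe 1,2 → slot 2
590: h=1, probe 1,2,3,4,5 → slot 5
Table: [—, 623, 73, 13, 951, 590, —, 630, 270, 930, —]

5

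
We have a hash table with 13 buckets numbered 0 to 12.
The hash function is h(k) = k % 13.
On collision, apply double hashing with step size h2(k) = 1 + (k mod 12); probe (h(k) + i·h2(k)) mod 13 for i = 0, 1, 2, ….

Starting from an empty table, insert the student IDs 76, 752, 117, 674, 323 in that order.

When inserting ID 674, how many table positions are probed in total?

2

76 hashes to 11; slot 11 is free -> place at 11.
752 hashes to 11, h2=9; 11 taken -> place at 7.
117 hashes to 0; slot 0 is free -> place at 0.
674 hashes to 11, h2=3; 11 taken -> place at 1.
323 hashes to 11, h2=12; 11 taken -> place at 10.
Table: [117, 674, ., ., ., ., ., 752, ., ., 323, 76, .]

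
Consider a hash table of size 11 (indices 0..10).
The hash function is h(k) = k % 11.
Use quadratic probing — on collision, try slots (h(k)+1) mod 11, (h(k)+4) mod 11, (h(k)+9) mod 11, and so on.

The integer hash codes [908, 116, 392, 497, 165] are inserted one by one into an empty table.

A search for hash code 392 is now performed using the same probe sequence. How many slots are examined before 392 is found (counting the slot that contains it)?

908: h=6 => slot 6
116: h=6, probe 6,7 => slot 7
392: h=7, probe 7,8 => slot 8
497: h=2 => slot 2
165: h=0 => slot 0
Table: [165, —, 497, —, —, —, 908, 116, 392, —, —]
Lookup 392: h=7, probe 7,8 → found at 8.

2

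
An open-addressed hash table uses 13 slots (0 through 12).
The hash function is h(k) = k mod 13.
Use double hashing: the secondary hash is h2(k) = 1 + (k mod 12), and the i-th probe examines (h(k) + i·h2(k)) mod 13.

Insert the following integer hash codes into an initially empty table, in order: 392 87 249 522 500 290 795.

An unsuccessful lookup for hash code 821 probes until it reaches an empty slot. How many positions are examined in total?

Insert 392: h=2, slot 2 empty => index 2.
Insert 87: h=9, slot 9 empty => index 9.
Insert 249: h=2, h2=10, slot 2 occupied => index 12.
Insert 522: h=2, h2=7, slots 2,9 occupied => index 3.
Insert 500: h=6, slot 6 empty => index 6.
Insert 290: h=4, slot 4 empty => index 4.
Insert 795: h=2, h2=4, slots 2,6 occupied => index 10.
Table: [—, —, 392, 522, 290, —, 500, —, —, 87, 795, —, 249]
Lookup 821: h=2, h2=6, probe 2,8 → slot 8 empty, not found.

2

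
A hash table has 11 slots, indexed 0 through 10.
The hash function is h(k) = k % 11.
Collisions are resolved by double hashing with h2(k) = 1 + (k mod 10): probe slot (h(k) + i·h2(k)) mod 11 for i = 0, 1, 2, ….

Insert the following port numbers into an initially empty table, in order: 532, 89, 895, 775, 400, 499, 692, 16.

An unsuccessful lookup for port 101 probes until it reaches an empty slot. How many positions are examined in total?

532 hashes to 4; slot 4 is free -> place at 4.
89 hashes to 1; slot 1 is free -> place at 1.
895 hashes to 4, h2=6; 4 taken -> place at 10.
775 hashes to 5; slot 5 is free -> place at 5.
400 hashes to 4, h2=1; 4,5 taken -> place at 6.
499 hashes to 4, h2=10; 4 taken -> place at 3.
692 hashes to 10, h2=3; 10 taken -> place at 2.
16 hashes to 5, h2=7; 5,1 taken -> place at 8.
Table: [_, 89, 692, 499, 532, 775, 400, _, 16, _, 895]
Lookup 101: h=2, h2=2, probe 2,4,6,8,10,1,3,5,7 → slot 7 empty, not found.

9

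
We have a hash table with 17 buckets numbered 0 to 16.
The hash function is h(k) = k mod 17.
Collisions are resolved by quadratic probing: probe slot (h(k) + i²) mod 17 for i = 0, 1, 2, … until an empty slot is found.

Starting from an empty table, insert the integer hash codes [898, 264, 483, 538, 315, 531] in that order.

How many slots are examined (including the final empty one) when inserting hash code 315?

2

898: h=14 => slot 14
264: h=9 => slot 9
483: h=7 => slot 7
538: h=11 => slot 11
315: h=9, probe 9,10 => slot 10
531: h=4 => slot 4
Table: [∅, ∅, ∅, ∅, 531, ∅, ∅, 483, ∅, 264, 315, 538, ∅, ∅, 898, ∅, ∅]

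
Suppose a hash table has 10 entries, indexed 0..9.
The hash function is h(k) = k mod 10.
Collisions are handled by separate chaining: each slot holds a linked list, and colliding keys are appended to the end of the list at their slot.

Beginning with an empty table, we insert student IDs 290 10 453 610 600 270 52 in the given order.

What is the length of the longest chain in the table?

5

290 → bucket 0
10 → bucket 0 (collision)
453 → bucket 3
610 → bucket 0 (collision)
600 → bucket 0 (collision)
270 → bucket 0 (collision)
52 → bucket 2
Final buckets:
0: 290 -> 10 -> 610 -> 600 -> 270
1: .
2: 52
3: 453
4: .
5: .
6: .
7: .
8: .
9: .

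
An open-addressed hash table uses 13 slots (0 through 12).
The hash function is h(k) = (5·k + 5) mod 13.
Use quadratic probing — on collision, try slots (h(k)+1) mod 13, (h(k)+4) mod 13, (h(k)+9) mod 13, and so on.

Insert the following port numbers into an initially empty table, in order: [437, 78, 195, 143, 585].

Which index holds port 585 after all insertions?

8

Insert 437: h=6, slot 6 empty -> index 6.
Insert 78: h=5, slot 5 empty -> index 5.
Insert 195: h=5, slots 5,6 occupied -> index 9.
Insert 143: h=5, slots 5,6,9 occupied -> index 1.
Insert 585: h=5, slots 5,6,9,1 occupied -> index 8.
Table: [—, 143, —, —, —, 78, 437, —, 585, 195, —, —, —]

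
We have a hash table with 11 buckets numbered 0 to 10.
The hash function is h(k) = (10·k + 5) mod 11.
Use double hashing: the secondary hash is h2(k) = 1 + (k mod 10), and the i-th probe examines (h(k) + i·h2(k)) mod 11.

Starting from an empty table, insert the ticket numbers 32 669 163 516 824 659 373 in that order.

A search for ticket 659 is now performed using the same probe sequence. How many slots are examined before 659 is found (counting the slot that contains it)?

32: h=6 => slot 6
669: h=7 => slot 7
163: h=7, h2=4, probe 7,0 => slot 0
516: h=6, h2=7, probe 6,2 => slot 2
824: h=6, h2=5, probe 6,0,5 => slot 5
659: h=6, h2=10, probe 6,5,4 => slot 4
373: h=6, h2=4, probe 6,10 => slot 10
Table: [163, -, 516, -, 659, 824, 32, 669, -, -, 373]
Lookup 659: h=6, h2=10, probe 6,5,4 → found at 4.

3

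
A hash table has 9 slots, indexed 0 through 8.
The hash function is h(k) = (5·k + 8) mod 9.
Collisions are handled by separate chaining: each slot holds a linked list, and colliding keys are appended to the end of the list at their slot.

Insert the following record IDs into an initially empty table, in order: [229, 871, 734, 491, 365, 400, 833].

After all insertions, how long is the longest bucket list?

Insert 229: h=1, bucket 1 empty → new chain.
Insert 871: h=7, bucket 7 empty → new chain.
Insert 734: h=6, bucket 6 empty → new chain.
Insert 491: h=6, bucket 6 nonempty → append to chain.
Insert 365: h=6, bucket 6 nonempty → append to chain.
Insert 400: h=1, bucket 1 nonempty → append to chain.
Insert 833: h=6, bucket 6 nonempty → append to chain.
Final buckets:
0: _
1: 229 -> 400
2: _
3: _
4: _
5: _
6: 734 -> 491 -> 365 -> 833
7: 871
8: _

4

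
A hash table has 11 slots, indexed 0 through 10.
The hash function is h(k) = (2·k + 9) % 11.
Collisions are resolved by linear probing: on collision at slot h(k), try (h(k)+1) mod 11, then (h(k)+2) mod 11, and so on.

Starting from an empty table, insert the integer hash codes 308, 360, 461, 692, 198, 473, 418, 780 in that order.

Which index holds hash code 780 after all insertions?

2

308 hashes to 9; slot 9 is free → place at 9.
360 hashes to 3; slot 3 is free → place at 3.
461 hashes to 7; slot 7 is free → place at 7.
692 hashes to 7; 7 taken → place at 8.
198 hashes to 9; 9 taken → place at 10.
473 hashes to 9; 9,10 taken → place at 0.
418 hashes to 9; 9,10,0 taken → place at 1.
780 hashes to 7; 7,8,9,10,0,1 taken → place at 2.
Table: [473, 418, 780, 360, -, -, -, 461, 692, 308, 198]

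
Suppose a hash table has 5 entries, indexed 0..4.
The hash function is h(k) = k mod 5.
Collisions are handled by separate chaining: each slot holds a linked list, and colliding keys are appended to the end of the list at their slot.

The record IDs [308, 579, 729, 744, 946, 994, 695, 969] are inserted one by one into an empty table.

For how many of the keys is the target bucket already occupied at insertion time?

Insert 308: h=3, bucket 3 empty -> new chain.
Insert 579: h=4, bucket 4 empty -> new chain.
Insert 729: h=4, bucket 4 nonempty -> append to chain.
Insert 744: h=4, bucket 4 nonempty -> append to chain.
Insert 946: h=1, bucket 1 empty -> new chain.
Insert 994: h=4, bucket 4 nonempty -> append to chain.
Insert 695: h=0, bucket 0 empty -> new chain.
Insert 969: h=4, bucket 4 nonempty -> append to chain.
Final buckets:
0: 695
1: 946
2: ∅
3: 308
4: 579 -> 729 -> 744 -> 994 -> 969

4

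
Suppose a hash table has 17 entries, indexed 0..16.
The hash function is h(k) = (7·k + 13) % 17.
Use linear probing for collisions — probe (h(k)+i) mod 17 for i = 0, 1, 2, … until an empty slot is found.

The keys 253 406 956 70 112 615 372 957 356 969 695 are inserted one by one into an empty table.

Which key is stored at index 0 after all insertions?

406

Insert 253: h=16, slot 16 empty => index 16.
Insert 406: h=16, slot 16 occupied => index 0.
Insert 956: h=7, slot 7 empty => index 7.
Insert 70: h=10, slot 10 empty => index 10.
Insert 112: h=15, slot 15 empty => index 15.
Insert 615: h=0, slot 0 occupied => index 1.
Insert 372: h=16, slots 16,0,1 occupied => index 2.
Insert 957: h=14, slot 14 empty => index 14.
Insert 356: h=6, slot 6 empty => index 6.
Insert 969: h=13, slot 13 empty => index 13.
Insert 695: h=16, slots 16,0,1,2 occupied => index 3.
Table: [406, 615, 372, 695, ∅, ∅, 356, 956, ∅, ∅, 70, ∅, ∅, 969, 957, 112, 253]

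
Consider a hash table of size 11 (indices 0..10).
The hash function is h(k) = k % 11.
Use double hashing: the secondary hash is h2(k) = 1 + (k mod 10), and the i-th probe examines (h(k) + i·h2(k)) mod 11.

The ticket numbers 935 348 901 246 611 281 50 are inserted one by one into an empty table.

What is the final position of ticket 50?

9

935: h=0 => slot 0
348: h=7 => slot 7
901: h=10 => slot 10
246: h=4 => slot 4
611: h=6 => slot 6
281: h=6, h2=2, probe 6,8 => slot 8
50: h=6, h2=1, probe 6,7,8,9 => slot 9
Table: [935, _, _, _, 246, _, 611, 348, 281, 50, 901]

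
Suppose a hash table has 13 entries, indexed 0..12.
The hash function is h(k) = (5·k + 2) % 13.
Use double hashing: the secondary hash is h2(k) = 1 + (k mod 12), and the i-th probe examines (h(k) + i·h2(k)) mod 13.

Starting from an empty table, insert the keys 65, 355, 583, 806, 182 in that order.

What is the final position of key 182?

Insert 65: h=2, slot 2 empty => index 2.
Insert 355: h=9, slot 9 empty => index 9.
Insert 583: h=5, slot 5 empty => index 5.
Insert 806: h=2, h2=3, slots 2,5 occupied => index 8.
Insert 182: h=2, h2=3, slots 2,5,8 occupied => index 11.
Table: [∅, ∅, 65, ∅, ∅, 583, ∅, ∅, 806, 355, ∅, 182, ∅]

11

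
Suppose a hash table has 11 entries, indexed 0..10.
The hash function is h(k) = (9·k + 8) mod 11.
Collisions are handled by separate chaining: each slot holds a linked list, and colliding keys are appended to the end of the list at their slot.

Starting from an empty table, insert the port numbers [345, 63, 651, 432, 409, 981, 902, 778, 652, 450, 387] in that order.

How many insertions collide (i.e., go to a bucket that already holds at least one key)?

5

345 -> bucket 0
63 -> bucket 3
651 -> bucket 4
432 -> bucket 2
409 -> bucket 4 (collision)
981 -> bucket 4 (collision)
902 -> bucket 8
778 -> bucket 3 (collision)
652 -> bucket 2 (collision)
450 -> bucket 10
387 -> bucket 4 (collision)
Final buckets:
0: 345
1: -
2: 432 -> 652
3: 63 -> 778
4: 651 -> 409 -> 981 -> 387
5: -
6: -
7: -
8: 902
9: -
10: 450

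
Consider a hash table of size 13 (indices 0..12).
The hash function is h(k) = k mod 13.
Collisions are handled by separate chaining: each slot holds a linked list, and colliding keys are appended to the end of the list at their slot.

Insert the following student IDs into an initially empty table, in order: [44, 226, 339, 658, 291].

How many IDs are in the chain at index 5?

Insert 44: h=5, bucket 5 empty -> new chain.
Insert 226: h=5, bucket 5 nonempty -> append to chain.
Insert 339: h=1, bucket 1 empty -> new chain.
Insert 658: h=8, bucket 8 empty -> new chain.
Insert 291: h=5, bucket 5 nonempty -> append to chain.
Final buckets:
0: .
1: 339
2: .
3: .
4: .
5: 44 -> 226 -> 291
6: .
7: .
8: 658
9: .
10: .
11: .
12: .

3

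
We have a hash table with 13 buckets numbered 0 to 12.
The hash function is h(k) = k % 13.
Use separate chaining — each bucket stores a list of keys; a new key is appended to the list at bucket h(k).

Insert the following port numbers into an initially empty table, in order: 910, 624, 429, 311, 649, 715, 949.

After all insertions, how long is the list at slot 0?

5

910 → bucket 0
624 → bucket 0 (collision)
429 → bucket 0 (collision)
311 → bucket 12
649 → bucket 12 (collision)
715 → bucket 0 (collision)
949 → bucket 0 (collision)
Final buckets:
0: 910 -> 624 -> 429 -> 715 -> 949
1: _
2: _
3: _
4: _
5: _
6: _
7: _
8: _
9: _
10: _
11: _
12: 311 -> 649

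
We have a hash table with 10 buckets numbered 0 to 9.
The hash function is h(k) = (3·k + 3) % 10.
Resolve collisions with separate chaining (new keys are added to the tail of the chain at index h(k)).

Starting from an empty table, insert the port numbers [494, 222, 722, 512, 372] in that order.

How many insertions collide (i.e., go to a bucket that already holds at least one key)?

Insert 494: h=5, bucket 5 empty -> new chain.
Insert 222: h=9, bucket 9 empty -> new chain.
Insert 722: h=9, bucket 9 nonempty -> append to chain.
Insert 512: h=9, bucket 9 nonempty -> append to chain.
Insert 372: h=9, bucket 9 nonempty -> append to chain.
Final buckets:
0: _
1: _
2: _
3: _
4: _
5: 494
6: _
7: _
8: _
9: 222 -> 722 -> 512 -> 372

3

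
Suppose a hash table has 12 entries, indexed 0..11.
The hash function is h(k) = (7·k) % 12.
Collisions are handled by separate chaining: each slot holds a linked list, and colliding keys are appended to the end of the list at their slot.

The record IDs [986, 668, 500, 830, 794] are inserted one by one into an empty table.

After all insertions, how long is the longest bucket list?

986 -> bucket 2
668 -> bucket 8
500 -> bucket 8 (collision)
830 -> bucket 2 (collision)
794 -> bucket 2 (collision)
Final buckets:
0: —
1: —
2: 986 -> 830 -> 794
3: —
4: —
5: —
6: —
7: —
8: 668 -> 500
9: —
10: —
11: —

3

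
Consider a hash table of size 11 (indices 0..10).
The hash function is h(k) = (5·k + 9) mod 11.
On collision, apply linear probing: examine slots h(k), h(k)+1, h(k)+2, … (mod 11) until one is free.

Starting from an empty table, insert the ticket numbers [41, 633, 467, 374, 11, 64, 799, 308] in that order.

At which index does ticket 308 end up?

41: h=5 -> slot 5
633: h=6 -> slot 6
467: h=1 -> slot 1
374: h=9 -> slot 9
11: h=9, probe 9,10 -> slot 10
64: h=10, probe 10,0 -> slot 0
799: h=0, probe 0,1,2 -> slot 2
308: h=9, probe 9,10,0,1,2,3 -> slot 3
Table: [64, 467, 799, 308, ., 41, 633, ., ., 374, 11]

3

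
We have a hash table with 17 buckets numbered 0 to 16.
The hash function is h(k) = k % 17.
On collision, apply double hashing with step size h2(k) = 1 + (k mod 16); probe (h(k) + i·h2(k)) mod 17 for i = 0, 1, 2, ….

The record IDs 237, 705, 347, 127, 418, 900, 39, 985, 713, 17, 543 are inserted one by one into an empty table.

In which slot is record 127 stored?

237: h=16 → slot 16
705: h=8 → slot 8
347: h=7 → slot 7
127: h=8, h2=16, probe 8,7,6 → slot 6
418: h=10 → slot 10
900: h=16, h2=5, probe 16,4 → slot 4
39: h=5 → slot 5
985: h=16, h2=10, probe 16,9 → slot 9
713: h=16, h2=10, probe 16,9,2 → slot 2
17: h=0 → slot 0
543: h=16, h2=16, probe 16,15 → slot 15
Table: [17, ., 713, ., 900, 39, 127, 347, 705, 985, 418, ., ., ., ., 543, 237]

6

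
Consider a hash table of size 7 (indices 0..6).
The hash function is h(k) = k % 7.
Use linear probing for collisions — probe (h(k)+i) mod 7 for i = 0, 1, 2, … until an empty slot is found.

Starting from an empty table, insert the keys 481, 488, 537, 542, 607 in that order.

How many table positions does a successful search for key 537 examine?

481 hashes to 5; slot 5 is free => place at 5.
488 hashes to 5; 5 taken => place at 6.
537 hashes to 5; 5,6 taken => place at 0.
542 hashes to 3; slot 3 is free => place at 3.
607 hashes to 5; 5,6,0 taken => place at 1.
Table: [537, 607, —, 542, —, 481, 488]
Lookup 537: h=5, probe 5,6,0 → found at 0.

3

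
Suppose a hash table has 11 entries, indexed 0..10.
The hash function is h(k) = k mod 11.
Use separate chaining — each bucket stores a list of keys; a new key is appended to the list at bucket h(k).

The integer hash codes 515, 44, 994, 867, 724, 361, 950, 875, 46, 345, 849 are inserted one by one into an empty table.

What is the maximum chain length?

Insert 515: h=9, bucket 9 empty -> new chain.
Insert 44: h=0, bucket 0 empty -> new chain.
Insert 994: h=4, bucket 4 empty -> new chain.
Insert 867: h=9, bucket 9 nonempty -> append to chain.
Insert 724: h=9, bucket 9 nonempty -> append to chain.
Insert 361: h=9, bucket 9 nonempty -> append to chain.
Insert 950: h=4, bucket 4 nonempty -> append to chain.
Insert 875: h=6, bucket 6 empty -> new chain.
Insert 46: h=2, bucket 2 empty -> new chain.
Insert 345: h=4, bucket 4 nonempty -> append to chain.
Insert 849: h=2, bucket 2 nonempty -> append to chain.
Final buckets:
0: 44
1: _
2: 46 -> 849
3: _
4: 994 -> 950 -> 345
5: _
6: 875
7: _
8: _
9: 515 -> 867 -> 724 -> 361
10: _

4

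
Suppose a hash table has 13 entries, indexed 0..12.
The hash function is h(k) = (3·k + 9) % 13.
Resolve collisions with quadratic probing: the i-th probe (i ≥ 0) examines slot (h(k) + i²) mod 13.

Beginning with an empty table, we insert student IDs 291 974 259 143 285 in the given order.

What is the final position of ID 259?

7

Insert 291: h=11, slot 11 empty → index 11.
Insert 974: h=6, slot 6 empty → index 6.
Insert 259: h=6, slot 6 occupied → index 7.
Insert 143: h=9, slot 9 empty → index 9.
Insert 285: h=6, slots 6,7 occupied → index 10.
Table: [—, —, —, —, —, —, 974, 259, —, 143, 285, 291, —]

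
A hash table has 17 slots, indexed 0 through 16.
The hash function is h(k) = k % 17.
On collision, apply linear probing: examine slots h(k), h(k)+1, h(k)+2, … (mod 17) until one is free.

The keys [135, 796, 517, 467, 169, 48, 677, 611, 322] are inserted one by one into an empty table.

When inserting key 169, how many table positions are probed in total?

2

135 hashes to 16; slot 16 is free => place at 16.
796 hashes to 14; slot 14 is free => place at 14.
517 hashes to 7; slot 7 is free => place at 7.
467 hashes to 8; slot 8 is free => place at 8.
169 hashes to 16; 16 taken => place at 0.
48 hashes to 14; 14 taken => place at 15.
677 hashes to 14; 14,15,16,0 taken => place at 1.
611 hashes to 16; 16,0,1 taken => place at 2.
322 hashes to 16; 16,0,1,2 taken => place at 3.
Table: [169, 677, 611, 322, _, _, _, 517, 467, _, _, _, _, _, 796, 48, 135]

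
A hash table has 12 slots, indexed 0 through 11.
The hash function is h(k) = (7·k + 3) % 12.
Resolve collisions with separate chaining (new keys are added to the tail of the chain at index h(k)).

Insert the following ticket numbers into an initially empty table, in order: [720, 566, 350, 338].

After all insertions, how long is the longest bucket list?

Insert 720: h=3, bucket 3 empty -> new chain.
Insert 566: h=5, bucket 5 empty -> new chain.
Insert 350: h=5, bucket 5 nonempty -> append to chain.
Insert 338: h=5, bucket 5 nonempty -> append to chain.
Final buckets:
0: -
1: -
2: -
3: 720
4: -
5: 566 -> 350 -> 338
6: -
7: -
8: -
9: -
10: -
11: -

3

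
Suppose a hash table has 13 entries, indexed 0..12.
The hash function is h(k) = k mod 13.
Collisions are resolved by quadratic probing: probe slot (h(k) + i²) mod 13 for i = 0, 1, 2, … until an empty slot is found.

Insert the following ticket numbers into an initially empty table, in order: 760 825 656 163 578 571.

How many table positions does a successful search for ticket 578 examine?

4

760 hashes to 6; slot 6 is free -> place at 6.
825 hashes to 6; 6 taken -> place at 7.
656 hashes to 6; 6,7 taken -> place at 10.
163 hashes to 7; 7 taken -> place at 8.
578 hashes to 6; 6,7,10 taken -> place at 2.
571 hashes to 12; slot 12 is free -> place at 12.
Table: [-, -, 578, -, -, -, 760, 825, 163, -, 656, -, 571]
Lookup 578: h=6, probe 6,7,10,2 → found at 2.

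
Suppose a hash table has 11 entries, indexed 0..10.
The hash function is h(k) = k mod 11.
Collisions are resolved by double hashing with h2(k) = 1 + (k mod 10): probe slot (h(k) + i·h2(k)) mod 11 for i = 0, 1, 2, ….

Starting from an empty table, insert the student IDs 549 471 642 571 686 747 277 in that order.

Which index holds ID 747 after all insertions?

549: h=10 -> slot 10
471: h=9 -> slot 9
642: h=4 -> slot 4
571: h=10, h2=2, probe 10,1 -> slot 1
686: h=4, h2=7, probe 4,0 -> slot 0
747: h=10, h2=8, probe 10,7 -> slot 7
277: h=2 -> slot 2
Table: [686, 571, 277, -, 642, -, -, 747, -, 471, 549]

7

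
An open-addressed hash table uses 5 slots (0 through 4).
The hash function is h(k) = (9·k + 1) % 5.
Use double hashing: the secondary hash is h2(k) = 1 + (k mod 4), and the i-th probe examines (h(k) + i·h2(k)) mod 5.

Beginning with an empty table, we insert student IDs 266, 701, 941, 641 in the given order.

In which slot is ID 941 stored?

266 hashes to 0; slot 0 is free -> place at 0.
701 hashes to 0, h2=2; 0 taken -> place at 2.
941 hashes to 0, h2=2; 0,2 taken -> place at 4.
641 hashes to 0, h2=2; 0,2,4 taken -> place at 1.
Table: [266, 641, 701, _, 941]

4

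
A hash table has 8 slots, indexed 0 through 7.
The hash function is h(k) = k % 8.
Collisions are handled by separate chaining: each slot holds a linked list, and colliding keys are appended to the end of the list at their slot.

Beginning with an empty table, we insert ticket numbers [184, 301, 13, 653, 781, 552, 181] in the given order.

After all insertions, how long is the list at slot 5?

5

184 -> bucket 0
301 -> bucket 5
13 -> bucket 5 (collision)
653 -> bucket 5 (collision)
781 -> bucket 5 (collision)
552 -> bucket 0 (collision)
181 -> bucket 5 (collision)
Final buckets:
0: 184 -> 552
1: .
2: .
3: .
4: .
5: 301 -> 13 -> 653 -> 781 -> 181
6: .
7: .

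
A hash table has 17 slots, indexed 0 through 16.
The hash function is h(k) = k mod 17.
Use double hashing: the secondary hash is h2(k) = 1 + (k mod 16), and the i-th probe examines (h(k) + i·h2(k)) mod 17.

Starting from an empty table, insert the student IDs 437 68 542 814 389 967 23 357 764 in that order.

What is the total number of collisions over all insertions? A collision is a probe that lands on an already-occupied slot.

7

437: h=12 -> slot 12
68: h=0 -> slot 0
542: h=15 -> slot 15
814: h=15, h2=15, probe 15,13 -> slot 13
389: h=15, h2=6, probe 15,4 -> slot 4
967: h=15, h2=8, probe 15,6 -> slot 6
23: h=6, h2=8, probe 6,14 -> slot 14
357: h=0, h2=6, probe 0,6,12,1 -> slot 1
764: h=16 -> slot 16
Table: [68, 357, _, _, 389, _, 967, _, _, _, _, _, 437, 814, 23, 542, 764]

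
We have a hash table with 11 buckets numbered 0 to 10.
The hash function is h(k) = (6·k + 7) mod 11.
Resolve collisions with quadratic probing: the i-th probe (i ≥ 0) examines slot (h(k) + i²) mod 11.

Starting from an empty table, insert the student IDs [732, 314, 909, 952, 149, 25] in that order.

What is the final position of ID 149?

732 hashes to 10; slot 10 is free => place at 10.
314 hashes to 10; 10 taken => place at 0.
909 hashes to 5; slot 5 is free => place at 5.
952 hashes to 10; 10,0 taken => place at 3.
149 hashes to 10; 10,0,3 taken => place at 8.
25 hashes to 3; 3 taken => place at 4.
Table: [314, ., ., 952, 25, 909, ., ., 149, ., 732]

8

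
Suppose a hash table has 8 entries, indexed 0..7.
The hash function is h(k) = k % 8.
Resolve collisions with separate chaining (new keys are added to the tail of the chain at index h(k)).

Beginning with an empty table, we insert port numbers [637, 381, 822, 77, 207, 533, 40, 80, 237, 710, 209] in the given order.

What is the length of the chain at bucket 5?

5

637 -> bucket 5
381 -> bucket 5 (collision)
822 -> bucket 6
77 -> bucket 5 (collision)
207 -> bucket 7
533 -> bucket 5 (collision)
40 -> bucket 0
80 -> bucket 0 (collision)
237 -> bucket 5 (collision)
710 -> bucket 6 (collision)
209 -> bucket 1
Final buckets:
0: 40 -> 80
1: 209
2: _
3: _
4: _
5: 637 -> 381 -> 77 -> 533 -> 237
6: 822 -> 710
7: 207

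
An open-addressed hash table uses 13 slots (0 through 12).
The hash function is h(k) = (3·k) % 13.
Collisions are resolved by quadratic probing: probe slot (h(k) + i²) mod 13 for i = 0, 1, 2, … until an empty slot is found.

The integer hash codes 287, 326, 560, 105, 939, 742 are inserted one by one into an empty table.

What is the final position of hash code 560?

287: h=3 -> slot 3
326: h=3, probe 3,4 -> slot 4
560: h=3, probe 3,4,7 -> slot 7
105: h=3, probe 3,4,7,12 -> slot 12
939: h=9 -> slot 9
742: h=3, probe 3,4,7,12,6 -> slot 6
Table: [., ., ., 287, 326, ., 742, 560, ., 939, ., ., 105]

7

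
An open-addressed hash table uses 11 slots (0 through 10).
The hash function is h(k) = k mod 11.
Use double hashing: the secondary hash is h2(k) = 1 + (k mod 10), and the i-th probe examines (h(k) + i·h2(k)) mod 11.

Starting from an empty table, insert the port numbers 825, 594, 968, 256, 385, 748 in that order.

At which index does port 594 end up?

5

825 hashes to 0; slot 0 is free → place at 0.
594 hashes to 0, h2=5; 0 taken → place at 5.
968 hashes to 0, h2=9; 0 taken → place at 9.
256 hashes to 3; slot 3 is free → place at 3.
385 hashes to 0, h2=6; 0 taken → place at 6.
748 hashes to 0, h2=9; 0,9 taken → place at 7.
Table: [825, ∅, ∅, 256, ∅, 594, 385, 748, ∅, 968, ∅]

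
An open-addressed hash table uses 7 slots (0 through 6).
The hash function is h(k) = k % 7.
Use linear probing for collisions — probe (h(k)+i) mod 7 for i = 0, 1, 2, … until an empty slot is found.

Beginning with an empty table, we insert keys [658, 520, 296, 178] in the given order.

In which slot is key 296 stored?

3

Insert 658: h=0, slot 0 empty => index 0.
Insert 520: h=2, slot 2 empty => index 2.
Insert 296: h=2, slot 2 occupied => index 3.
Insert 178: h=3, slot 3 occupied => index 4.
Table: [658, —, 520, 296, 178, —, —]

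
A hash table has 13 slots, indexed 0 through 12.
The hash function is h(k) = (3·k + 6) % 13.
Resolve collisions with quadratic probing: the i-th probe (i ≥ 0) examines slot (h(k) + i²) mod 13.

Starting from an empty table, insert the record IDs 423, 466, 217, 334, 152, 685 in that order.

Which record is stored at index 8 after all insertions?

423 hashes to 1; slot 1 is free => place at 1.
466 hashes to 0; slot 0 is free => place at 0.
217 hashes to 7; slot 7 is free => place at 7.
334 hashes to 7; 7 taken => place at 8.
152 hashes to 7; 7,8 taken => place at 11.
685 hashes to 7; 7,8,11 taken => place at 3.
Table: [466, 423, _, 685, _, _, _, 217, 334, _, _, 152, _]

334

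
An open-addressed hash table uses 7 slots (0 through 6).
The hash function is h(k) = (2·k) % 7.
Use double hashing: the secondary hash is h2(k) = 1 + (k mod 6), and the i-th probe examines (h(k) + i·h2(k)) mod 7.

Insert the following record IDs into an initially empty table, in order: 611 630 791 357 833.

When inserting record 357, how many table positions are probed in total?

3

611 hashes to 4; slot 4 is free -> place at 4.
630 hashes to 0; slot 0 is free -> place at 0.
791 hashes to 0, h2=6; 0 taken -> place at 6.
357 hashes to 0, h2=4; 0,4 taken -> place at 1.
833 hashes to 0, h2=6; 0,6 taken -> place at 5.
Table: [630, 357, —, —, 611, 833, 791]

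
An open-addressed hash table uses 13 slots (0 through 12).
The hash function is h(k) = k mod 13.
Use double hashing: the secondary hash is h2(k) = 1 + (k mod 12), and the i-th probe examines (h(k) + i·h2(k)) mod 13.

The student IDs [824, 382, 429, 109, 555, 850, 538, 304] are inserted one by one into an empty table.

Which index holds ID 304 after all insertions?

10

Insert 824: h=5, slot 5 empty → index 5.
Insert 382: h=5, h2=11, slot 5 occupied → index 3.
Insert 429: h=0, slot 0 empty → index 0.
Insert 109: h=5, h2=2, slot 5 occupied → index 7.
Insert 555: h=9, slot 9 empty → index 9.
Insert 850: h=5, h2=11, slots 5,3 occupied → index 1.
Insert 538: h=5, h2=11, slots 5,3,1 occupied → index 12.
Insert 304: h=5, h2=5, slot 5 occupied → index 10.
Table: [429, 850, —, 382, —, 824, —, 109, —, 555, 304, —, 538]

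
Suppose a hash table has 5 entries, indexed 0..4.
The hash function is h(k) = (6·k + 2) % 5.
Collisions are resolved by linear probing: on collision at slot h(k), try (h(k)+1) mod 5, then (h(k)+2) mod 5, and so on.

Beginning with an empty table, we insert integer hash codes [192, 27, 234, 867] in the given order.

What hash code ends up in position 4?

192

Insert 192: h=4, slot 4 empty → index 4.
Insert 27: h=4, slot 4 occupied → index 0.
Insert 234: h=1, slot 1 empty → index 1.
Insert 867: h=4, slots 4,0,1 occupied → index 2.
Table: [27, 234, 867, —, 192]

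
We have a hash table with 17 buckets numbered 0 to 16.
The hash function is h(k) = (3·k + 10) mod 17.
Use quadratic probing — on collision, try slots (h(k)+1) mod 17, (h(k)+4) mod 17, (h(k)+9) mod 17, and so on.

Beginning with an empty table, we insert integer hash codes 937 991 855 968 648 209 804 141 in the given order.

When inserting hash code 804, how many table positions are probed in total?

7

937 hashes to 16; slot 16 is free => place at 16.
991 hashes to 8; slot 8 is free => place at 8.
855 hashes to 8; 8 taken => place at 9.
968 hashes to 7; slot 7 is free => place at 7.
648 hashes to 16; 16 taken => place at 0.
209 hashes to 8; 8,9 taken => place at 12.
804 hashes to 8; 8,9,12,0,7,16 taken => place at 10.
141 hashes to 8; 8,9,12,0,7,16,10 taken => place at 6.
Table: [648, _, _, _, _, _, 141, 968, 991, 855, 804, _, 209, _, _, _, 937]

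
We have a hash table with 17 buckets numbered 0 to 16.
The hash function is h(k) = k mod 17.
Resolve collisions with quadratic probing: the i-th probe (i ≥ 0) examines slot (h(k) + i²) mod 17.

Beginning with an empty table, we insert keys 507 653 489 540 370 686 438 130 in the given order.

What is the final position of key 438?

12

507: h=14 -> slot 14
653: h=7 -> slot 7
489: h=13 -> slot 13
540: h=13, probe 13,14,0 -> slot 0
370: h=13, probe 13,14,0,5 -> slot 5
686: h=6 -> slot 6
438: h=13, probe 13,14,0,5,12 -> slot 12
130: h=11 -> slot 11
Table: [540, —, —, —, —, 370, 686, 653, —, —, —, 130, 438, 489, 507, —, —]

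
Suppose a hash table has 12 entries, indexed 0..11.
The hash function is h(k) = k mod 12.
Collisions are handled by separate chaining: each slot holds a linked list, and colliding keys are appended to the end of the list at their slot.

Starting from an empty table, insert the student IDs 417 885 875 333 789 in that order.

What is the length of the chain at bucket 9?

4

Insert 417: h=9, bucket 9 empty -> new chain.
Insert 885: h=9, bucket 9 nonempty -> append to chain.
Insert 875: h=11, bucket 11 empty -> new chain.
Insert 333: h=9, bucket 9 nonempty -> append to chain.
Insert 789: h=9, bucket 9 nonempty -> append to chain.
Final buckets:
0: ∅
1: ∅
2: ∅
3: ∅
4: ∅
5: ∅
6: ∅
7: ∅
8: ∅
9: 417 -> 885 -> 333 -> 789
10: ∅
11: 875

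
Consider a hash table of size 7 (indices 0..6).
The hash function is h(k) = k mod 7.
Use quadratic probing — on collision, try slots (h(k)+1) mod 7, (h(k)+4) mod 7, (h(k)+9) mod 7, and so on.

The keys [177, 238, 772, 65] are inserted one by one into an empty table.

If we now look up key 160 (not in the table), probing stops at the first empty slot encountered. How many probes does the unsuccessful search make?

4

177 hashes to 2; slot 2 is free -> place at 2.
238 hashes to 0; slot 0 is free -> place at 0.
772 hashes to 2; 2 taken -> place at 3.
65 hashes to 2; 2,3 taken -> place at 6.
Table: [238, —, 177, 772, —, —, 65]
Lookup 160: h=6, probe 6,0,3,1 → slot 1 empty, not found.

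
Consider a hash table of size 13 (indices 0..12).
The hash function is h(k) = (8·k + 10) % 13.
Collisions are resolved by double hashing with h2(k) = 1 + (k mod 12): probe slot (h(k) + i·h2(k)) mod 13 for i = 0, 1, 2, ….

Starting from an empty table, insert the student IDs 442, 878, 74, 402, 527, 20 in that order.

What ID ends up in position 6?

20

Insert 442: h=10, slot 10 empty => index 10.
Insert 878: h=1, slot 1 empty => index 1.
Insert 74: h=4, slot 4 empty => index 4.
Insert 402: h=2, slot 2 empty => index 2.
Insert 527: h=1, h2=12, slot 1 occupied => index 0.
Insert 20: h=1, h2=9, slots 1,10 occupied => index 6.
Table: [527, 878, 402, ., 74, ., 20, ., ., ., 442, ., .]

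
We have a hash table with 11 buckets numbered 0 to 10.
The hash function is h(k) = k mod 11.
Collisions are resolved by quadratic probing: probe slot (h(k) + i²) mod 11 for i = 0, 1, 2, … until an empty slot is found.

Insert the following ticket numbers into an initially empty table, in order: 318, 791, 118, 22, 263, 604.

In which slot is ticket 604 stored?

4

Insert 318: h=10, slot 10 empty => index 10.
Insert 791: h=10, slot 10 occupied => index 0.
Insert 118: h=8, slot 8 empty => index 8.
Insert 22: h=0, slot 0 occupied => index 1.
Insert 263: h=10, slots 10,0 occupied => index 3.
Insert 604: h=10, slots 10,0,3,8 occupied => index 4.
Table: [791, 22, ∅, 263, 604, ∅, ∅, ∅, 118, ∅, 318]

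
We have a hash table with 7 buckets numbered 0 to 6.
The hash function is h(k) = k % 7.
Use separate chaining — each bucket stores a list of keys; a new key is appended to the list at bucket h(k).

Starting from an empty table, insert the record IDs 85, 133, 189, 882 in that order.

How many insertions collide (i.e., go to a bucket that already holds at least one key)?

Insert 85: h=1, bucket 1 empty → new chain.
Insert 133: h=0, bucket 0 empty → new chain.
Insert 189: h=0, bucket 0 nonempty → append to chain.
Insert 882: h=0, bucket 0 nonempty → append to chain.
Final buckets:
0: 133 -> 189 -> 882
1: 85
2: —
3: —
4: —
5: —
6: —

2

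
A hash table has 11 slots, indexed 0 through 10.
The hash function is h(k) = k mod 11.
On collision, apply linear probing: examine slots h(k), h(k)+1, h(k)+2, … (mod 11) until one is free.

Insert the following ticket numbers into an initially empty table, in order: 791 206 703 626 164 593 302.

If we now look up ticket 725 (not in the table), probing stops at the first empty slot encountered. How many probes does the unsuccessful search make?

6

Insert 791: h=10, slot 10 empty → index 10.
Insert 206: h=8, slot 8 empty → index 8.
Insert 703: h=10, slot 10 occupied → index 0.
Insert 626: h=10, slots 10,0 occupied → index 1.
Insert 164: h=10, slots 10,0,1 occupied → index 2.
Insert 593: h=10, slots 10,0,1,2 occupied → index 3.
Insert 302: h=5, slot 5 empty → index 5.
Table: [703, 626, 164, 593, ., 302, ., ., 206, ., 791]
Lookup 725: h=10, probe 10,0,1,2,3,4 → slot 4 empty, not found.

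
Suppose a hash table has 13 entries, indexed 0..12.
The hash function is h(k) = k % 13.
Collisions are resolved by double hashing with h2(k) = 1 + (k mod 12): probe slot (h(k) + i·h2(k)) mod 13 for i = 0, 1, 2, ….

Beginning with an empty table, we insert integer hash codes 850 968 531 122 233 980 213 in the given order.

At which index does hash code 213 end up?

Insert 850: h=5, slot 5 empty -> index 5.
Insert 968: h=6, slot 6 empty -> index 6.
Insert 531: h=11, slot 11 empty -> index 11.
Insert 122: h=5, h2=3, slot 5 occupied -> index 8.
Insert 233: h=12, slot 12 empty -> index 12.
Insert 980: h=5, h2=9, slot 5 occupied -> index 1.
Insert 213: h=5, h2=10, slot 5 occupied -> index 2.
Table: [∅, 980, 213, ∅, ∅, 850, 968, ∅, 122, ∅, ∅, 531, 233]

2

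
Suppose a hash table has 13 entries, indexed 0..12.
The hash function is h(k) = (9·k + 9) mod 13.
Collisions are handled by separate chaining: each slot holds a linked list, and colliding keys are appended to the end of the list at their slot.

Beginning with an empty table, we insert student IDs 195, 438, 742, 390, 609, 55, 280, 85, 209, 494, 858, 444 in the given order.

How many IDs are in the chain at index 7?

2

195 -> bucket 9
438 -> bucket 12
742 -> bucket 5
390 -> bucket 9 (collision)
609 -> bucket 4
55 -> bucket 10
280 -> bucket 7
85 -> bucket 7 (collision)
209 -> bucket 5 (collision)
494 -> bucket 9 (collision)
858 -> bucket 9 (collision)
444 -> bucket 1
Final buckets:
0: —
1: 444
2: —
3: —
4: 609
5: 742 -> 209
6: —
7: 280 -> 85
8: —
9: 195 -> 390 -> 494 -> 858
10: 55
11: —
12: 438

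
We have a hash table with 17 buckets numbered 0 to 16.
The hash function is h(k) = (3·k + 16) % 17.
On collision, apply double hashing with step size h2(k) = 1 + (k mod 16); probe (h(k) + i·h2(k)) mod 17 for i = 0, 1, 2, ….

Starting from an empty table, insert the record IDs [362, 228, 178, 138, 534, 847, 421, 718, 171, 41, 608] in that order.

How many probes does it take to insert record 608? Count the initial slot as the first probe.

5

362: h=14 → slot 14
228: h=3 → slot 3
178: h=6 → slot 6
138: h=5 → slot 5
534: h=3, h2=7, probe 3,10 → slot 10
847: h=7 → slot 7
421: h=4 → slot 4
718: h=11 → slot 11
171: h=2 → slot 2
41: h=3, h2=10, probe 3,13 → slot 13
608: h=4, h2=1, probe 4,5,6,7,8 → slot 8
Table: [—, —, 171, 228, 421, 138, 178, 847, 608, —, 534, 718, —, 41, 362, —, —]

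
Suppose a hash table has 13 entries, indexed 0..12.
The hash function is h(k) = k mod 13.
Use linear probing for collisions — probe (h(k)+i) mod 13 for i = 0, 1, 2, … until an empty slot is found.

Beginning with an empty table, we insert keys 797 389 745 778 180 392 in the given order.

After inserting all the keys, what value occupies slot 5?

745

Insert 797: h=4, slot 4 empty => index 4.
Insert 389: h=12, slot 12 empty => index 12.
Insert 745: h=4, slot 4 occupied => index 5.
Insert 778: h=11, slot 11 empty => index 11.
Insert 180: h=11, slots 11,12 occupied => index 0.
Insert 392: h=2, slot 2 empty => index 2.
Table: [180, _, 392, _, 797, 745, _, _, _, _, _, 778, 389]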